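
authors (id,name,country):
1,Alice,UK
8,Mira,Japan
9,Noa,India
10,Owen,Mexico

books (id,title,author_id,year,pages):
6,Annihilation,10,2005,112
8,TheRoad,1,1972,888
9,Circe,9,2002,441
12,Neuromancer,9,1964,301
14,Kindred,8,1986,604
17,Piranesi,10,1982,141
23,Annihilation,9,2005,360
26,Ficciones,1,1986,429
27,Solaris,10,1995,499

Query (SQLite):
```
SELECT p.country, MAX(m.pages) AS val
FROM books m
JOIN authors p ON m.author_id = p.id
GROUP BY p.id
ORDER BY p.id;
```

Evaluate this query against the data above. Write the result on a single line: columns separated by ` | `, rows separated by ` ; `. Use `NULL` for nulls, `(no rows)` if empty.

UK | 888 ; Japan | 604 ; India | 441 ; Mexico | 499

Join each books row to its authors via author_id.
Group joined rows by authors.id; compute MAX(m.pages) per group.
  1: ids {8, 26} → MAX(m.pages)=888
  8: ids {14} → MAX(m.pages)=604
  9: ids {9, 12, 23} → MAX(m.pages)=441
  10: ids {6, 17, 27} → MAX(m.pages)=499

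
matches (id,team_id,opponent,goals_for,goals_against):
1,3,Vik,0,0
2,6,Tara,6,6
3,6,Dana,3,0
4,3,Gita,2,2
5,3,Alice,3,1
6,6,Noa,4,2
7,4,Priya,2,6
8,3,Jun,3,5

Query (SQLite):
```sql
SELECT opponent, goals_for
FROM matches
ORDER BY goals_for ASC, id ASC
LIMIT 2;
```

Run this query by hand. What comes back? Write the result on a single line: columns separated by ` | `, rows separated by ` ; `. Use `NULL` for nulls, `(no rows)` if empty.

Sort by goals_for asc, tiebreak id asc: (0, id=1), (2, id=4), (2, id=7), (3, id=3), (3, id=5) …. Take first 2.

Vik | 0 ; Gita | 2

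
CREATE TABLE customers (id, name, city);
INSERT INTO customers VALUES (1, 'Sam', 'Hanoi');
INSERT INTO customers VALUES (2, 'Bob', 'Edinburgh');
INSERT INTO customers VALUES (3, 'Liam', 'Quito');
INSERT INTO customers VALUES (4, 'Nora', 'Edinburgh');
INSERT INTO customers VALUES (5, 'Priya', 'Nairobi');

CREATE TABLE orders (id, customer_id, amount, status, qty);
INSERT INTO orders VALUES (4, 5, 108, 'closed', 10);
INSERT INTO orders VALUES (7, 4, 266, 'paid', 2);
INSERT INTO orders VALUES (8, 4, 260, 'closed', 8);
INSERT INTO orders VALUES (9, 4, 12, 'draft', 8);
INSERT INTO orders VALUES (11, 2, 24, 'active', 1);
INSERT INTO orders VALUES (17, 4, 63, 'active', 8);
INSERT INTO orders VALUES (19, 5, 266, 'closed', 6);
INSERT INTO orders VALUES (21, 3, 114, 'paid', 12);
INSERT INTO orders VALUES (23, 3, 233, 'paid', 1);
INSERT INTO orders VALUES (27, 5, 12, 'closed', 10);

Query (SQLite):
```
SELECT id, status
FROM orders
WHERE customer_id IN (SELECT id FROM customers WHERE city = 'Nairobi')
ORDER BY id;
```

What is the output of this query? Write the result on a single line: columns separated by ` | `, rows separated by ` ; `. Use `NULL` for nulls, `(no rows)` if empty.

Inner query: customers.id where city = 'Nairobi'.
Outer: keep orders rows whose customer_id is in that set.
Inner query → {5}

4 | closed ; 19 | closed ; 27 | closed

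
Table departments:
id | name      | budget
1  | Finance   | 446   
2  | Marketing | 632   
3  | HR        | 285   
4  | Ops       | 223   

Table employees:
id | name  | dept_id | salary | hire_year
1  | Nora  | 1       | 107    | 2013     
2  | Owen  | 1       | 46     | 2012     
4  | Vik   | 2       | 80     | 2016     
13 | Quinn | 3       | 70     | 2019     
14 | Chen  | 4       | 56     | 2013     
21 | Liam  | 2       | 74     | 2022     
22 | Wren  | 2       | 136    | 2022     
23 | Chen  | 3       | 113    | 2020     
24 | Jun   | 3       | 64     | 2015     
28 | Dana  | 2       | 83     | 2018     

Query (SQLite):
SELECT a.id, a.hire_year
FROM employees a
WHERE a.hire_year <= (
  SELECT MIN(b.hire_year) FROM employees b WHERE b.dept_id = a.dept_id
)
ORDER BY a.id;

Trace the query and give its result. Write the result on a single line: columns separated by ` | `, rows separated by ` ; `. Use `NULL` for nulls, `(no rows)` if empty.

2 | 2012 ; 4 | 2016 ; 14 | 2013 ; 24 | 2015

For each employees row a, compute MIN(hire_year) over rows sharing a.dept_id.
Keep row a if a.hire_year <= that per-group MIN.
  dept_id=1: MIN(hire_year) = 2012
  dept_id=2: MIN(hire_year) = 2016
  dept_id=3: MIN(hire_year) = 2015
  dept_id=4: MIN(hire_year) = 2013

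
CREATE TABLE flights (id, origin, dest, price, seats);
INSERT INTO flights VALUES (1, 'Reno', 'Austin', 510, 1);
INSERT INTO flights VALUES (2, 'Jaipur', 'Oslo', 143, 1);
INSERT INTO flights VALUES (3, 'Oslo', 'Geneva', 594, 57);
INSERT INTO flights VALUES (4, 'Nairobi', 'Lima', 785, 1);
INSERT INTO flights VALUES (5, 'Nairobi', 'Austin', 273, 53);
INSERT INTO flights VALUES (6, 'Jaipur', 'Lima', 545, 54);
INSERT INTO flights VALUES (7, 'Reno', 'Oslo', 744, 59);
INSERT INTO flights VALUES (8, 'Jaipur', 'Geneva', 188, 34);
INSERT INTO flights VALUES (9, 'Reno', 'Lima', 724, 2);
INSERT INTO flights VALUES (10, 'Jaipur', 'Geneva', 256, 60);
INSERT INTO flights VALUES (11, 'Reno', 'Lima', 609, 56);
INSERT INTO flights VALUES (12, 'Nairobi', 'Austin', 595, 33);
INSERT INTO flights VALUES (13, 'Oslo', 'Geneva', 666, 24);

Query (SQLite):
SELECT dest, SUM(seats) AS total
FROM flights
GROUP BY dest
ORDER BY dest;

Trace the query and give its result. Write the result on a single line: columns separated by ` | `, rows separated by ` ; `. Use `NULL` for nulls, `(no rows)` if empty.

Partition flights by dest; compute SUM(seats) within each group.
  Austin: ids {1, 5, 12} → SUM(seats)=87
  Geneva: ids {3, 8, 10, 13} → SUM(seats)=175
  Lima: ids {4, 6, 9, 11} → SUM(seats)=113
  Oslo: ids {2, 7} → SUM(seats)=60

Austin | 87 ; Geneva | 175 ; Lima | 113 ; Oslo | 60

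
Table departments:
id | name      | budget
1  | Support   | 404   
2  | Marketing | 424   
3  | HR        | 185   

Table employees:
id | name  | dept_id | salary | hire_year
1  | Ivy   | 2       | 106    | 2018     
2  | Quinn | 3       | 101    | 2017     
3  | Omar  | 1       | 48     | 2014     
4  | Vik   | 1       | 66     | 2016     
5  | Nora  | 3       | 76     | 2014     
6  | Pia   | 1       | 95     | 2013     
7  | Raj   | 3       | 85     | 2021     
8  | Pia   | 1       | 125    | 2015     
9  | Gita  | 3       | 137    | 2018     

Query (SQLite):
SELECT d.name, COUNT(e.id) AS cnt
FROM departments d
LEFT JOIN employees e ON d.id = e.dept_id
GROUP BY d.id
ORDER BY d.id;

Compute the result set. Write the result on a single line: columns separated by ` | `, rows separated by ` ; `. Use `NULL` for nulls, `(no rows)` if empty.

Support | 4 ; Marketing | 1 ; HR | 4

LEFT JOIN keeps every departments row; unmatched ones get NULL for employees columns.
Group by departments.id and compute COUNT(e.id). COUNT(col) of an all-NULL group is 0.
  1: ids {3, 4, 6, 8} → COUNT(e.id)=4
  2: ids {1} → COUNT(e.id)=1
  3: ids {2, 5, 7, 9} → COUNT(e.id)=4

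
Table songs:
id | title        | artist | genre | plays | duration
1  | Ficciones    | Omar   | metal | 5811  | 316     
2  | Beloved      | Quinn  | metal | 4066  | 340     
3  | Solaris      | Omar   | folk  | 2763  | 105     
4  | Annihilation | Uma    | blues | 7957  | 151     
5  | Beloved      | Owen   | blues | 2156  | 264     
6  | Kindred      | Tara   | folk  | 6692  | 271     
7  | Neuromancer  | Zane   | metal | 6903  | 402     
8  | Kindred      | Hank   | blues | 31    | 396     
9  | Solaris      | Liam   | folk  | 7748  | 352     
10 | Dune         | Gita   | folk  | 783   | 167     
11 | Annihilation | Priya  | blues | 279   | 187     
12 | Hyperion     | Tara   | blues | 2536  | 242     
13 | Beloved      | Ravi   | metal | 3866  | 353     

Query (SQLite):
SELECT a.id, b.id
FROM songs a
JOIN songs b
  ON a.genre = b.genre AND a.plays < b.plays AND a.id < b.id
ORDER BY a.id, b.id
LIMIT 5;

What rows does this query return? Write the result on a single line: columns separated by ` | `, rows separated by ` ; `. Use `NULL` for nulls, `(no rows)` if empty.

1 | 7 ; 2 | 7 ; 3 | 6 ; 3 | 9 ; 5 | 12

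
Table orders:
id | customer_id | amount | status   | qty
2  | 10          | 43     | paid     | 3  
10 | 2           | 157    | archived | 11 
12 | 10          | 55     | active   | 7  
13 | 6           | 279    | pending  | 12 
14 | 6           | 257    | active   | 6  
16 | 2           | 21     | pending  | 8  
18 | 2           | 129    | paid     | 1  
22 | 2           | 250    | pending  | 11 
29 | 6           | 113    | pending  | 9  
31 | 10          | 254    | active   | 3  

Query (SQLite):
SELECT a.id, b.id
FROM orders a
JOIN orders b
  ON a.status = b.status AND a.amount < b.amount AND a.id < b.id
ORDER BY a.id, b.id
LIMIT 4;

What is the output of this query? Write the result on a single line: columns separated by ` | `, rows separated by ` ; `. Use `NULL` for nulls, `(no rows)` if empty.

Pairs (a,b) with same status, a.amount < b.amount, a.id < b.id.
status groups: active:{12,14,31} archived:{10} paid:{2,18} pending:{13,16,22,29}
Ordered by (a.id, b.id); first 4.

2 | 18 ; 12 | 14 ; 12 | 31 ; 16 | 22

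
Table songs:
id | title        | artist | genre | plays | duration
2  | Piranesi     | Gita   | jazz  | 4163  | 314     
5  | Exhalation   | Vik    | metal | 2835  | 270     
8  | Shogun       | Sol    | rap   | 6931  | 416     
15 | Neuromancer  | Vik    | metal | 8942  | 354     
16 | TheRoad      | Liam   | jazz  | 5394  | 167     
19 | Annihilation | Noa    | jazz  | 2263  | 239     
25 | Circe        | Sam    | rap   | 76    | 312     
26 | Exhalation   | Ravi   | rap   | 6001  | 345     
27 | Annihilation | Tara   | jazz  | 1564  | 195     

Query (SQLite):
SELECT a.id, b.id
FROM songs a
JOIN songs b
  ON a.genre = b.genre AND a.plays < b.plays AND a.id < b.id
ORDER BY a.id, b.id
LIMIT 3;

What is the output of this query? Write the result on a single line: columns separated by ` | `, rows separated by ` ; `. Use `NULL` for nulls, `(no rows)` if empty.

Pairs (a,b) with same genre, a.plays < b.plays, a.id < b.id.
genre groups: jazz:{2,16,19,27} metal:{5,15} rap:{8,25,26}
Ordered by (a.id, b.id); first 3.

2 | 16 ; 5 | 15 ; 25 | 26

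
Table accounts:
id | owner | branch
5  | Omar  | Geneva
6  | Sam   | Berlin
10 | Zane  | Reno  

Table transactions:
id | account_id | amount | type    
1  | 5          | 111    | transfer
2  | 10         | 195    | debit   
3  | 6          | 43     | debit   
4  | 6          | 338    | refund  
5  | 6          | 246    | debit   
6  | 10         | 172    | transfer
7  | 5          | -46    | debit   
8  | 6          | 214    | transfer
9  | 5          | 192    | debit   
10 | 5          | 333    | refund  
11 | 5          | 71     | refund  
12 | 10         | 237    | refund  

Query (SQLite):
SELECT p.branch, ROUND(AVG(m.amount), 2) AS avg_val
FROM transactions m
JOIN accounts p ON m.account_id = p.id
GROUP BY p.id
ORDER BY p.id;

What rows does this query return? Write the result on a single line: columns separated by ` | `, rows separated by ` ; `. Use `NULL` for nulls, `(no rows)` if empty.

Geneva | 132.2 ; Berlin | 210.25 ; Reno | 201.33

Join each transactions row to its accounts via account_id.
Group joined rows by accounts.id; compute ROUND(AVG(m.amount), 2) per group.
  5: ids {1, 7, 9, 10, 11} → ROUND(AVG(m.amount), 2)=132.2
  6: ids {3, 4, 5, 8} → ROUND(AVG(m.amount), 2)=210.25
  10: ids {2, 6, 12} → ROUND(AVG(m.amount), 2)=201.33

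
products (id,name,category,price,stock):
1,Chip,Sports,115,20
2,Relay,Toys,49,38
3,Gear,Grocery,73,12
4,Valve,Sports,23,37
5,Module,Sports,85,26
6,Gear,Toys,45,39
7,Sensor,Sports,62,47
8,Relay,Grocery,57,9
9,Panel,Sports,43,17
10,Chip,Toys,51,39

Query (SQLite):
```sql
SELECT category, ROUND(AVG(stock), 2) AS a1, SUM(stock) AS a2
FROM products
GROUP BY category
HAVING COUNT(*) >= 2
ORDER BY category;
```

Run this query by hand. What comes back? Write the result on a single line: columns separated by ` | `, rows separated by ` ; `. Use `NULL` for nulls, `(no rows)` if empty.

Grocery | 10.5 | 21 ; Sports | 29.4 | 147 ; Toys | 38.67 | 116

Group products by category.
Per group compute: ROUND(AVG(stock), 2), SUM(stock).
HAVING: drop groups with fewer than 2 rows.
  Grocery: ids {3, 8} → ROUND(AVG(stock), 2)=10.5, SUM(stock)=21
  Sports: ids {1, 4, 5, 7, 9} → ROUND(AVG(stock), 2)=29.4, SUM(stock)=147
  Toys: ids {2, 6, 10} → ROUND(AVG(stock), 2)=38.67, SUM(stock)=116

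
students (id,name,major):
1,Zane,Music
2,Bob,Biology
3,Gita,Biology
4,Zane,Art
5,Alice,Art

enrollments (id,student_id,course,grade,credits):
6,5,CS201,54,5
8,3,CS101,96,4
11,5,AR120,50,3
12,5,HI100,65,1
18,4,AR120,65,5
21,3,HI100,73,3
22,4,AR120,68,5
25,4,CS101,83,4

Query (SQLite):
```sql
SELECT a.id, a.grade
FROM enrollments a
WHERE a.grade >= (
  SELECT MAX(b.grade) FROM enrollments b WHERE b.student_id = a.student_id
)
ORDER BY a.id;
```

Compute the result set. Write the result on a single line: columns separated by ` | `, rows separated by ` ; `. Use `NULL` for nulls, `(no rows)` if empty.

8 | 96 ; 12 | 65 ; 25 | 83

For each enrollments row a, compute MAX(grade) over rows sharing a.student_id.
Keep row a if a.grade >= that per-group MAX.
  student_id=3: MAX(grade) = 96
  student_id=4: MAX(grade) = 83
  student_id=5: MAX(grade) = 65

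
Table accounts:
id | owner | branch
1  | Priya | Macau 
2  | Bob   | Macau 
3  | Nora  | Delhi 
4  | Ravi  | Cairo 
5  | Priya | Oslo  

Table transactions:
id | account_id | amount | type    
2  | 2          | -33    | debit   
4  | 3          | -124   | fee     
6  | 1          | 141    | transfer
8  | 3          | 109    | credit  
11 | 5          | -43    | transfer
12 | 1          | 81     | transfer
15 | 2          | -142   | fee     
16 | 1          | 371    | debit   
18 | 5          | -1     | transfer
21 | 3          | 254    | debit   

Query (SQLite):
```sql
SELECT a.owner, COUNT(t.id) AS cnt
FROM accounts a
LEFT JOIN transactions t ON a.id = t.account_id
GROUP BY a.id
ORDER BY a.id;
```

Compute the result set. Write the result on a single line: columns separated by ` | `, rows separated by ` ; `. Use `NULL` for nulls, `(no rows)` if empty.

Priya | 3 ; Bob | 2 ; Nora | 3 ; Ravi | 0 ; Priya | 2

LEFT JOIN keeps every accounts row; unmatched ones get NULL for transactions columns.
Group by accounts.id and compute COUNT(t.id). COUNT(col) of an all-NULL group is 0.
  1: ids {6, 12, 16} → COUNT(t.id)=3
  2: ids {2, 15} → COUNT(t.id)=2
  3: ids {4, 8, 21} → COUNT(t.id)=3
  4: ids {—} → COUNT(t.id)=0
  5: ids {11, 18} → COUNT(t.id)=2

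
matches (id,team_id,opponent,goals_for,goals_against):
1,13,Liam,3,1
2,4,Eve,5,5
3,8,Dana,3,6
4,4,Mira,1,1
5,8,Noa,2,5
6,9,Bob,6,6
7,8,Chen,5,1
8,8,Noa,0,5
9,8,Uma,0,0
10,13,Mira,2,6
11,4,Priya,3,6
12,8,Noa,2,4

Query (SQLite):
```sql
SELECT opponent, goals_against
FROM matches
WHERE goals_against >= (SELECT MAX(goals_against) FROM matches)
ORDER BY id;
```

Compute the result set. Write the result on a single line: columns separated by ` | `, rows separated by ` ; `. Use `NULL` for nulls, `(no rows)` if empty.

Dana | 6 ; Bob | 6 ; Mira | 6 ; Priya | 6

Scalar subquery: MAX(goals_against) over all matches rows = 6.
Keep rows where goals_against >= that value.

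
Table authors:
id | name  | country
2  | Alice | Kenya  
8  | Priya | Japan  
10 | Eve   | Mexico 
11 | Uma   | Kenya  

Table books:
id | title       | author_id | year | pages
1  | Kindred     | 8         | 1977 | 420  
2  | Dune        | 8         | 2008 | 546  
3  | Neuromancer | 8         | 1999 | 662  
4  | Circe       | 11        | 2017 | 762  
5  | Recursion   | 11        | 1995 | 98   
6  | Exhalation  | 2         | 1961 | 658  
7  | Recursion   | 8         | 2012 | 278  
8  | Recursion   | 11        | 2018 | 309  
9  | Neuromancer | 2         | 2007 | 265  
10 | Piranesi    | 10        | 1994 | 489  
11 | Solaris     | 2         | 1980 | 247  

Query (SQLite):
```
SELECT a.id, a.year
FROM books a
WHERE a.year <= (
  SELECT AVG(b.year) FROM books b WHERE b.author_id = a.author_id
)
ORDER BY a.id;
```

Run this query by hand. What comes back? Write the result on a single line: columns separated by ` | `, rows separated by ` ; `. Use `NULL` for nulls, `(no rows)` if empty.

For each books row a, compute AVG(year) over rows sharing a.author_id.
Keep row a if a.year <= that per-group AVG.
  author_id=2: AVG(year) = 1982.666667
  author_id=8: AVG(year) = 1999.0
  author_id=10: AVG(year) = 1994.0
  author_id=11: AVG(year) = 2010.0

1 | 1977 ; 3 | 1999 ; 5 | 1995 ; 6 | 1961 ; 10 | 1994 ; 11 | 1980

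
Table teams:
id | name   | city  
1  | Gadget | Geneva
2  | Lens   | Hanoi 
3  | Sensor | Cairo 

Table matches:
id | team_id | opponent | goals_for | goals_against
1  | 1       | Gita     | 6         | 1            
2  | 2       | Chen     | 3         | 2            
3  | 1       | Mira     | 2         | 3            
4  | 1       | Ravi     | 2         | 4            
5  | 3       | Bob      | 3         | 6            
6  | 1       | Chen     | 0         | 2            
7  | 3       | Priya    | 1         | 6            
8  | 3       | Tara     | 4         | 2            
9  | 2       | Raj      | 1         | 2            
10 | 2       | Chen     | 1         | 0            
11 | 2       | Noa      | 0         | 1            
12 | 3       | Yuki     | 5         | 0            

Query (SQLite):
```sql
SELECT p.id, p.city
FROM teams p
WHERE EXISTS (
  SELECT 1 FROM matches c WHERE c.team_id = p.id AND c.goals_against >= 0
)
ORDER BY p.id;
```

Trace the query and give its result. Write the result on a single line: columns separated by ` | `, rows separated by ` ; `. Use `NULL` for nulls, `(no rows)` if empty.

1 | Geneva ; 2 | Hanoi ; 3 | Cairo

For each teams row, check whether any matches with matching team_id has goals_against >= 0.
Keep rows where that is true.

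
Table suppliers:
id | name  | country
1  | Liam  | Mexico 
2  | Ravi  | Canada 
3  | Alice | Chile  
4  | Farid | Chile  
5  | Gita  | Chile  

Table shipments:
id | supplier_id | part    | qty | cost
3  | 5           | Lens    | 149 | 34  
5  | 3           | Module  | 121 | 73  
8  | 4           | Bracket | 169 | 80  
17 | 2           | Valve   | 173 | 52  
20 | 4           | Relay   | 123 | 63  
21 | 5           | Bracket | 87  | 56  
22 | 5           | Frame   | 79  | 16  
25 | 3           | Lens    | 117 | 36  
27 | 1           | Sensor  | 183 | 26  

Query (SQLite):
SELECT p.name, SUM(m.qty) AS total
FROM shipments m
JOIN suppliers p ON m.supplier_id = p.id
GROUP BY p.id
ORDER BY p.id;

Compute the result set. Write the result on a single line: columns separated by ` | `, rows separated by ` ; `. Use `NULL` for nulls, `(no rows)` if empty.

Liam | 183 ; Ravi | 173 ; Alice | 238 ; Farid | 292 ; Gita | 315

Join each shipments row to its suppliers via supplier_id.
Group joined rows by suppliers.id; compute SUM(m.qty) per group.
  1: ids {27} → SUM(m.qty)=183
  2: ids {17} → SUM(m.qty)=173
  3: ids {5, 25} → SUM(m.qty)=238
  4: ids {8, 20} → SUM(m.qty)=292
  5: ids {3, 21, 22} → SUM(m.qty)=315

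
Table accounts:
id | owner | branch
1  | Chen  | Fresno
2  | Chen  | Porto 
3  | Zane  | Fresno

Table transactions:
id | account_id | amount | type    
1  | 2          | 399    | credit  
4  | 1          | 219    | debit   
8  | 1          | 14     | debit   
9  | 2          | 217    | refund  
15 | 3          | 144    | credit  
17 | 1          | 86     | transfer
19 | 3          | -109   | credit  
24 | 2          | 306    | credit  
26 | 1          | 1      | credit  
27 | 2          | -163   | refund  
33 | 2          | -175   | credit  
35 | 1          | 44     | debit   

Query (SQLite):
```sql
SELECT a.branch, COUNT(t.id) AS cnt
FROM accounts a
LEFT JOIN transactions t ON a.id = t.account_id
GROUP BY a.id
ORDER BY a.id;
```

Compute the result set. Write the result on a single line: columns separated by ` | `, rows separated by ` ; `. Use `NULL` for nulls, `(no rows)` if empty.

Fresno | 5 ; Porto | 5 ; Fresno | 2

LEFT JOIN keeps every accounts row; unmatched ones get NULL for transactions columns.
Group by accounts.id and compute COUNT(t.id). COUNT(col) of an all-NULL group is 0.
  1: ids {4, 8, 17, 26, 35} → COUNT(t.id)=5
  2: ids {1, 9, 24, 27, 33} → COUNT(t.id)=5
  3: ids {15, 19} → COUNT(t.id)=2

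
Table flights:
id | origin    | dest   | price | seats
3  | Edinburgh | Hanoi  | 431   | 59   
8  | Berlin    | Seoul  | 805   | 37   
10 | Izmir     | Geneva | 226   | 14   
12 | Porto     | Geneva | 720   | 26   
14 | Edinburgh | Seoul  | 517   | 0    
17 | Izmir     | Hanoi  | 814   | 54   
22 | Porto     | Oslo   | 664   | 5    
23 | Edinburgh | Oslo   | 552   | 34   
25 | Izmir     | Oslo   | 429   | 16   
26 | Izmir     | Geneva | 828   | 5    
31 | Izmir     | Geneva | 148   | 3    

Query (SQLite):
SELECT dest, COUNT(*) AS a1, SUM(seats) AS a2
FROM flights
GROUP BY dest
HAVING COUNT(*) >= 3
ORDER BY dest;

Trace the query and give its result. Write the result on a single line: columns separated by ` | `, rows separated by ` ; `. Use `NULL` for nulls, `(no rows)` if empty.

Geneva | 4 | 48 ; Oslo | 3 | 55

Group flights by dest.
Per group compute: COUNT(*), SUM(seats).
HAVING: drop groups with fewer than 3 rows.
  Geneva: ids {10, 12, 26, 31} → COUNT(*)=4, SUM(seats)=48
  Hanoi: ids {3, 17} → COUNT(*)=2, SUM(seats)=113
  Oslo: ids {22, 23, 25} → COUNT(*)=3, SUM(seats)=55
  Seoul: ids {8, 14} → COUNT(*)=2, SUM(seats)=37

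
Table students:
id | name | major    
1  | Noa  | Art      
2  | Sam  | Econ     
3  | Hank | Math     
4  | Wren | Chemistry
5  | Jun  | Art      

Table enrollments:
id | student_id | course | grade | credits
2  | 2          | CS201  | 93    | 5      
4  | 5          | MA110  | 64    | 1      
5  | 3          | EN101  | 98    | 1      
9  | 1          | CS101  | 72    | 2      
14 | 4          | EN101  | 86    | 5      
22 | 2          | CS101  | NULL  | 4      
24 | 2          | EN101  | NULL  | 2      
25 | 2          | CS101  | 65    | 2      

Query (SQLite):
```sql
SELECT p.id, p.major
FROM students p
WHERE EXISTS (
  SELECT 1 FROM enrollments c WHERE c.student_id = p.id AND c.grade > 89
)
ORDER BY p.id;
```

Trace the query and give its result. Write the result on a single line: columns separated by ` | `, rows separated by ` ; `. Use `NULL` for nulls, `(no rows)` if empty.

For each students row, check whether any enrollments with matching student_id has grade > 89.
Keep rows where that is true.

2 | Econ ; 3 | Math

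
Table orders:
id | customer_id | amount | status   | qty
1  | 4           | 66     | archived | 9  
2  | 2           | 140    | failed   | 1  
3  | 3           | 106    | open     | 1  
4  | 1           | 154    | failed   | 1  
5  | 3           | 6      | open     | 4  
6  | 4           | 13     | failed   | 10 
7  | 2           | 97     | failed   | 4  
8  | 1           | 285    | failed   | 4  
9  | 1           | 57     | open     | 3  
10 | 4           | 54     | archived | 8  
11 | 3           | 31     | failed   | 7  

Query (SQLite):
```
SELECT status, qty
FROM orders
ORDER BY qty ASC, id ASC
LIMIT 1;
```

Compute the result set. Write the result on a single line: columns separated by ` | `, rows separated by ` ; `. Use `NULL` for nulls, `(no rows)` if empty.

failed | 1

Sort by qty asc, tiebreak id asc: (1, id=2), (1, id=3), (1, id=4), (3, id=9) …. Take first 1.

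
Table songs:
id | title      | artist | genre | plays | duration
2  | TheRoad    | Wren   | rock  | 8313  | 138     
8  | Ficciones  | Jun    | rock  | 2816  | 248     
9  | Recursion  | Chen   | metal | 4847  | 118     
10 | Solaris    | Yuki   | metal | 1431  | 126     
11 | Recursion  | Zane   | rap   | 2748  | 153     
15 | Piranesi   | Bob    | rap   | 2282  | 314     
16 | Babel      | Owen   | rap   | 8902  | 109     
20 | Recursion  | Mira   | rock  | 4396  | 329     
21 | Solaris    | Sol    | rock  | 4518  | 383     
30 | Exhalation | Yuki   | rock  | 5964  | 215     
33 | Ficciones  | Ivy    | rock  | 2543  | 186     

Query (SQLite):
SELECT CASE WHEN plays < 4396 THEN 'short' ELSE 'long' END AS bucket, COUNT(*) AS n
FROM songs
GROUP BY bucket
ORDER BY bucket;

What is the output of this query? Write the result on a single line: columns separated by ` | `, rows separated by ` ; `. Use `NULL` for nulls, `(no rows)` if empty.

long | 6 ; short | 5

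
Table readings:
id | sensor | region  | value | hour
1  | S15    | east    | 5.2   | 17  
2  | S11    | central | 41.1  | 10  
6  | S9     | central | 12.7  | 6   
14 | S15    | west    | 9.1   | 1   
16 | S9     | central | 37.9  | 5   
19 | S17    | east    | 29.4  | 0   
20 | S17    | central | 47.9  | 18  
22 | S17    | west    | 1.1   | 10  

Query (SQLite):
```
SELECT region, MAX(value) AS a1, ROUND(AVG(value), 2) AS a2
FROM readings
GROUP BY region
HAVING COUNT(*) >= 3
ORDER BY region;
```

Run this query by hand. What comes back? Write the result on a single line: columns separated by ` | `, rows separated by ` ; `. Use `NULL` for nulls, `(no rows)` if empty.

central | 47.9 | 34.9

Group readings by region.
Per group compute: MAX(value), ROUND(AVG(value), 2).
HAVING: drop groups with fewer than 3 rows.
  central: ids {2, 6, 16, 20} → MAX(value)=47.9, ROUND(AVG(value), 2)=34.9
  east: ids {1, 19} → MAX(value)=29.4, ROUND(AVG(value), 2)=17.3
  west: ids {14, 22} → MAX(value)=9.1, ROUND(AVG(value), 2)=5.1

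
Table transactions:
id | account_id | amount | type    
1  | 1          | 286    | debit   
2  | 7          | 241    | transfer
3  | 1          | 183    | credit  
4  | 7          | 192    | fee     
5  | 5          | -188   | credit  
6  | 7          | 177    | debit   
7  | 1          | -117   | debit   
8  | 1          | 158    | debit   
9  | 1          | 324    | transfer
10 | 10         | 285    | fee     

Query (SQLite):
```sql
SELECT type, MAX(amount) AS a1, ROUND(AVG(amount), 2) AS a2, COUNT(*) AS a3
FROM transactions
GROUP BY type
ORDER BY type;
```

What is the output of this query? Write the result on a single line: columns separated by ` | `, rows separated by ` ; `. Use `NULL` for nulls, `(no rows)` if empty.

Group transactions by type.
Per group compute: MAX(amount), ROUND(AVG(amount), 2), COUNT(*).
  credit: ids {3, 5} → MAX(amount)=183, ROUND(AVG(amount), 2)=-2.5, COUNT(*)=2
  debit: ids {1, 6, 7, 8} → MAX(amount)=286, ROUND(AVG(amount), 2)=126, COUNT(*)=4
  fee: ids {4, 10} → MAX(amount)=285, ROUND(AVG(amount), 2)=238.5, COUNT(*)=2
  transfer: ids {2, 9} → MAX(amount)=324, ROUND(AVG(amount), 2)=282.5, COUNT(*)=2

credit | 183 | -2.5 | 2 ; debit | 286 | 126 | 4 ; fee | 285 | 238.5 | 2 ; transfer | 324 | 282.5 | 2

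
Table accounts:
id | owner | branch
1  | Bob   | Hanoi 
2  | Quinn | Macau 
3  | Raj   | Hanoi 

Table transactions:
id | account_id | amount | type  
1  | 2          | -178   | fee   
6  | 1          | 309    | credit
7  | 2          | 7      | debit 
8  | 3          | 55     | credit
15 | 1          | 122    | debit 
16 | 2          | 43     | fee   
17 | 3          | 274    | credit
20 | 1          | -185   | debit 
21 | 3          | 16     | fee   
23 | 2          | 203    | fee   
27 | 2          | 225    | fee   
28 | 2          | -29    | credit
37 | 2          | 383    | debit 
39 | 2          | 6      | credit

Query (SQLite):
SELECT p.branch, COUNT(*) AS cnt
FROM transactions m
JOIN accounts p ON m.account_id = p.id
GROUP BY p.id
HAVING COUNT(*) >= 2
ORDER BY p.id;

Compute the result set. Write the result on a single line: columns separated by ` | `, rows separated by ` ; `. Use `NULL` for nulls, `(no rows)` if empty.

Join each transactions row to its accounts via account_id.
Group joined rows by accounts.id; compute COUNT(*) per group.
HAVING: keep groups with count ≥ 2.
  1: ids {6, 15, 20} → COUNT(*)=3
  2: ids {1, 7, 16, 23, 27, 28, 37, 39} → COUNT(*)=8
  3: ids {8, 17, 21} → COUNT(*)=3

Hanoi | 3 ; Macau | 8 ; Hanoi | 3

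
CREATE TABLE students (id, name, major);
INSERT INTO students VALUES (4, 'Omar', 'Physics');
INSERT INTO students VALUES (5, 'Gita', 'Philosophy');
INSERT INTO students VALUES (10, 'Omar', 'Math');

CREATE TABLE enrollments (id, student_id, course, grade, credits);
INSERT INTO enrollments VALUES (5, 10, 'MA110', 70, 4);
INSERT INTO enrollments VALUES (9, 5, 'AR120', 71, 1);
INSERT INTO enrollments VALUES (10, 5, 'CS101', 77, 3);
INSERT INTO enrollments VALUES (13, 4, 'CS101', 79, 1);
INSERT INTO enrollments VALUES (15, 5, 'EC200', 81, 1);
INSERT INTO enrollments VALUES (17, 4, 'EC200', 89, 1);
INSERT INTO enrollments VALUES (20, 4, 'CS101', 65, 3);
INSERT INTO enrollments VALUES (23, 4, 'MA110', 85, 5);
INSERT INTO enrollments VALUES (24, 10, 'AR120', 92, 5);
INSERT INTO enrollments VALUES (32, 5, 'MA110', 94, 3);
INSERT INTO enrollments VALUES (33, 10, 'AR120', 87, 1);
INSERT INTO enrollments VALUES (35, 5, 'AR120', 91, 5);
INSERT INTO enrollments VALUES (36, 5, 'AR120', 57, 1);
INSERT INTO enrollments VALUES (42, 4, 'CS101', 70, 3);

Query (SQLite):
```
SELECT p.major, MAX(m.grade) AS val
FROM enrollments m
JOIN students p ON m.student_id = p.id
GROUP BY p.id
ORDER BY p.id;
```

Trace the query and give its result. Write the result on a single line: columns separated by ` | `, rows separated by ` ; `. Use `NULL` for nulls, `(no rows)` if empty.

Physics | 89 ; Philosophy | 94 ; Math | 92

Join each enrollments row to its students via student_id.
Group joined rows by students.id; compute MAX(m.grade) per group.
  4: ids {13, 17, 20, 23, 42} → MAX(m.grade)=89
  5: ids {9, 10, 15, 32, 35, 36} → MAX(m.grade)=94
  10: ids {5, 24, 33} → MAX(m.grade)=92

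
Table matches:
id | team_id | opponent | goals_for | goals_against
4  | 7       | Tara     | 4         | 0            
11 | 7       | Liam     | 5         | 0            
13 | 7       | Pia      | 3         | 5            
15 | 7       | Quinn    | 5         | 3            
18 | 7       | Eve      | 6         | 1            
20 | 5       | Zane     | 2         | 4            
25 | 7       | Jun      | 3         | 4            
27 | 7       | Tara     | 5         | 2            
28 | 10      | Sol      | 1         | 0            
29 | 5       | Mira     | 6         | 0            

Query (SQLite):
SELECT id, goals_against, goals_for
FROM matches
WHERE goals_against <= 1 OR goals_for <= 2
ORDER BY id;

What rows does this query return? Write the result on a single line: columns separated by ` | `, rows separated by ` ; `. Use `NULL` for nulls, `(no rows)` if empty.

4 | 0 | 4 ; 11 | 0 | 5 ; 18 | 1 | 6 ; 20 | 4 | 2 ; 28 | 0 | 1 ; 29 | 0 | 6

goals_against <= 1: ids {4, 11, 18, 28, 29}
goals_for <= 2: ids {20, 28}
Combine with OR.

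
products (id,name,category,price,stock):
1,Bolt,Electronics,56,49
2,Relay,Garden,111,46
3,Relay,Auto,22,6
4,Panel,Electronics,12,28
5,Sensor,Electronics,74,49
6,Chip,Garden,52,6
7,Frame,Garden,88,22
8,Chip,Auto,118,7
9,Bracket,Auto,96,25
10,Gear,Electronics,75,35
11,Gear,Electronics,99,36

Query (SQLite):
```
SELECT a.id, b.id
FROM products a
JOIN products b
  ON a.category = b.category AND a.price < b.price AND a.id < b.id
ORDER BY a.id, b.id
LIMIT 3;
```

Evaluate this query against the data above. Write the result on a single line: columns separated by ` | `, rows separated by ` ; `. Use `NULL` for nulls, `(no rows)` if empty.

1 | 5 ; 1 | 10 ; 1 | 11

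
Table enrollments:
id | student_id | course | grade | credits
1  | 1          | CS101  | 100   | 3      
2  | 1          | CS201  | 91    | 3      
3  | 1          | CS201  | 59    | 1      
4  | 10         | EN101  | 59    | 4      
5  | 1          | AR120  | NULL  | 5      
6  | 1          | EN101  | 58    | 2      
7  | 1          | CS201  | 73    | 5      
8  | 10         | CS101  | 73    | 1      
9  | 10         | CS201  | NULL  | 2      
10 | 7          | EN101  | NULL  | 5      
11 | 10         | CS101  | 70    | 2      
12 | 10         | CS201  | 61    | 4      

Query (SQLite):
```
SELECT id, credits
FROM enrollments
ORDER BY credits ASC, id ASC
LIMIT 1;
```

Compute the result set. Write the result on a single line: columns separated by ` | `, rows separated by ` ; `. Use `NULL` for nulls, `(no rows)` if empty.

3 | 1

Sort by credits asc, tiebreak id asc: (1, id=3), (1, id=8), (2, id=6), (2, id=9) …. Take first 1.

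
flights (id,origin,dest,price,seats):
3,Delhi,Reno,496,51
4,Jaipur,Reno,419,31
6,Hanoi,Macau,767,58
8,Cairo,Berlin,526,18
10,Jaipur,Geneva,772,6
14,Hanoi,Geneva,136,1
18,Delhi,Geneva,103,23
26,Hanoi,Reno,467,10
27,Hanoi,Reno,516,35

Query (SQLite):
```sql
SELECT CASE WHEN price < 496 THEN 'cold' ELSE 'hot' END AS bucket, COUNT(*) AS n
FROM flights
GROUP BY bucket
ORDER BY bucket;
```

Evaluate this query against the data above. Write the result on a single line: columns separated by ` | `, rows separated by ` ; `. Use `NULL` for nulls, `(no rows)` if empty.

Bucket rows by price < 496 → 'cold' else 'hot'; count each bucket.

cold | 4 ; hot | 5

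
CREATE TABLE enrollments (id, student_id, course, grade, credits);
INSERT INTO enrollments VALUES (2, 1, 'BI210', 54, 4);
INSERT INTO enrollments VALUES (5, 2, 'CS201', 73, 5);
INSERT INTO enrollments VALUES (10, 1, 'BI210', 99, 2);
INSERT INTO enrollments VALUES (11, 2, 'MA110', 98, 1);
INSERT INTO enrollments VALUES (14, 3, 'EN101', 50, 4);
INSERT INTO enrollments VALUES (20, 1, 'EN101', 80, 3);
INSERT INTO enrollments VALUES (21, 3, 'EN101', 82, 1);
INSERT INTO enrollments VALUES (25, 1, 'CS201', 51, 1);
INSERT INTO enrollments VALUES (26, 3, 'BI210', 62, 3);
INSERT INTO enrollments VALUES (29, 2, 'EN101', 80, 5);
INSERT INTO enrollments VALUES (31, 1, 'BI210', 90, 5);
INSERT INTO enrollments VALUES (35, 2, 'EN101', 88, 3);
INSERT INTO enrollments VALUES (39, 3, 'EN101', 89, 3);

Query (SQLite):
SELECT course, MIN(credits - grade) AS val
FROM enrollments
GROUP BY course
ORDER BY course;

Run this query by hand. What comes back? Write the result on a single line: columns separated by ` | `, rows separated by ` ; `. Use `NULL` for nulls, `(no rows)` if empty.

BI210 | -97 ; CS201 | -68 ; EN101 | -86 ; MA110 | -97

For each row compute credits - grade.
Group by course; take MIN of the expression per group.
  BI210: ids {2, 10, 26, 31} → MIN(credits - grade)=-97
  CS201: ids {5, 25} → MIN(credits - grade)=-68
  EN101: ids {14, 20, 21, 29, 35, 39} → MIN(credits - grade)=-86
  MA110: ids {11} → MIN(credits - grade)=-97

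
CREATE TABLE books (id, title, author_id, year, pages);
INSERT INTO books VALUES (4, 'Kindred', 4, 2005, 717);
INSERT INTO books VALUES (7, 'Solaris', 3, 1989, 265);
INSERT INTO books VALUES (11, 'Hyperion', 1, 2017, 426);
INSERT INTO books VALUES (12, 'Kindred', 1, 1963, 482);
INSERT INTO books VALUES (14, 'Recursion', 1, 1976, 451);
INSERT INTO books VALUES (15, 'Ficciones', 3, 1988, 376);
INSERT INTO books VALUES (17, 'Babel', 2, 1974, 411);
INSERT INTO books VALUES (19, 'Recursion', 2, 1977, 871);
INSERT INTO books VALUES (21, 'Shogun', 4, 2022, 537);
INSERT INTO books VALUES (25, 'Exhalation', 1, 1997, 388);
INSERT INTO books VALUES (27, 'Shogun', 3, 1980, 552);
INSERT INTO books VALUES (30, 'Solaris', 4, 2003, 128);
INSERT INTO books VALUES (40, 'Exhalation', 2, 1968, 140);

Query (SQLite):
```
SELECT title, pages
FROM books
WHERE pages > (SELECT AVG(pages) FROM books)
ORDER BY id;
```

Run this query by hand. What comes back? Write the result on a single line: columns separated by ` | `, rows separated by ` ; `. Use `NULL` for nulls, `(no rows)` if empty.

Kindred | 717 ; Kindred | 482 ; Recursion | 451 ; Recursion | 871 ; Shogun | 537 ; Shogun | 552

Scalar subquery: AVG(pages) over all books rows = 441.846154 (≈; comparison uses full precision).
Keep rows where pages > that value.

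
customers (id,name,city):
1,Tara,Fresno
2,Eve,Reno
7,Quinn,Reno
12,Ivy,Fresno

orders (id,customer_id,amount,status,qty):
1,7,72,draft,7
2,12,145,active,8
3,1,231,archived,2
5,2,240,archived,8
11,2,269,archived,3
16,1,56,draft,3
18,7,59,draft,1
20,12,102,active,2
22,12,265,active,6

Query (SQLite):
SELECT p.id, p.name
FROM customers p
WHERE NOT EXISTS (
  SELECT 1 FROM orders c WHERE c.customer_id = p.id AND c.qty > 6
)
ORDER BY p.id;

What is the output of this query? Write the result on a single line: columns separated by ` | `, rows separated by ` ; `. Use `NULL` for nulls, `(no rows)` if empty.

For each customers row, check whether any orders with matching customer_id has qty > 6.
Keep rows where that is false.

1 | Tara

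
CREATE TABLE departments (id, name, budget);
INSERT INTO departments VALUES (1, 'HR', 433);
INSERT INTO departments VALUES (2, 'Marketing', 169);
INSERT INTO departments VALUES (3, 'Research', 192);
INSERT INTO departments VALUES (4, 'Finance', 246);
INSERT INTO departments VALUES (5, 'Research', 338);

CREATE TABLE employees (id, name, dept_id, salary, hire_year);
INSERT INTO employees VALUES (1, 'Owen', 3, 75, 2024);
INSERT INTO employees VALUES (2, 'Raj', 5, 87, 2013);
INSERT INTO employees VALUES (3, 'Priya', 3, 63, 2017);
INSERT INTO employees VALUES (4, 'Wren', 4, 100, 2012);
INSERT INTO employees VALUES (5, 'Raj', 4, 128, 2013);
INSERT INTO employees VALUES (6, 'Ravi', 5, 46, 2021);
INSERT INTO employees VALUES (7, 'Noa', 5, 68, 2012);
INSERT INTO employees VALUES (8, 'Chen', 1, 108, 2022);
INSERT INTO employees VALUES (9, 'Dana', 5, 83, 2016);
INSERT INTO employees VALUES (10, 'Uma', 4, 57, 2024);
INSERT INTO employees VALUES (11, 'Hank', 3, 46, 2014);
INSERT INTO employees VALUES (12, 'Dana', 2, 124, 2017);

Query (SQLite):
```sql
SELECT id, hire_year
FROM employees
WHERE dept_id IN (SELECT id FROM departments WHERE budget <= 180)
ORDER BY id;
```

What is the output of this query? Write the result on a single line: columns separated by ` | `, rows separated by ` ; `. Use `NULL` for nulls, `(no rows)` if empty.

12 | 2017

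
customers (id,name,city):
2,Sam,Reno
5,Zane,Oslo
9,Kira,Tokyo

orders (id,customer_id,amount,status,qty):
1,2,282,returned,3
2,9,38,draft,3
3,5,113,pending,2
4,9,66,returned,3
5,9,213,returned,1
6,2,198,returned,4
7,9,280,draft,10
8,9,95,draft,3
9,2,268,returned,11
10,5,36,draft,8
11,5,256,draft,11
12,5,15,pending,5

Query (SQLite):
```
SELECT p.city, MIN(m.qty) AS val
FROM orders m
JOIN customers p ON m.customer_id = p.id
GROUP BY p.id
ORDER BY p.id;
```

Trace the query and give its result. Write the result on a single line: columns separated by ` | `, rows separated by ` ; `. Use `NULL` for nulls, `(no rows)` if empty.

Join each orders row to its customers via customer_id.
Group joined rows by customers.id; compute MIN(m.qty) per group.
  2: ids {1, 6, 9} → MIN(m.qty)=3
  5: ids {3, 10, 11, 12} → MIN(m.qty)=2
  9: ids {2, 4, 5, 7, 8} → MIN(m.qty)=1

Reno | 3 ; Oslo | 2 ; Tokyo | 1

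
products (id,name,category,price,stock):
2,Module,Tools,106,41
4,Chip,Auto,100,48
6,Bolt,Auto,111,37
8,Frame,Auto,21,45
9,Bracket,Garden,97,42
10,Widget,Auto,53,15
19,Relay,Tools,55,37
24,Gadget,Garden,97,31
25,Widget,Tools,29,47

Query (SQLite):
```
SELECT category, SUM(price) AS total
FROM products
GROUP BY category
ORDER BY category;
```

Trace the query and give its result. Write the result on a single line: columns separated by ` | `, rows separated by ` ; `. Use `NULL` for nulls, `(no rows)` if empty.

Auto | 285 ; Garden | 194 ; Tools | 190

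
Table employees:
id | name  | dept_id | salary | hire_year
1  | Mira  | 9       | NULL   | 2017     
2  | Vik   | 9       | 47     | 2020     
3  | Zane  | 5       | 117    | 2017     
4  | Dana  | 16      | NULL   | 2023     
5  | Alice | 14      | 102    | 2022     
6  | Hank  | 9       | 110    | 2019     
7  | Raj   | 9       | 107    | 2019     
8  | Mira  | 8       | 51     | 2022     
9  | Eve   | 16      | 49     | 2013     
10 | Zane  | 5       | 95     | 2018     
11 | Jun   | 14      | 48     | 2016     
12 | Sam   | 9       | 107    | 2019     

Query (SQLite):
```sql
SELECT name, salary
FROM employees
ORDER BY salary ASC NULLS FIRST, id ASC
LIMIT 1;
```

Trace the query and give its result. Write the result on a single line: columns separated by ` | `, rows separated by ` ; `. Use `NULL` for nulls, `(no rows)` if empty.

Sort by salary asc, tiebreak id asc: (NULL, id=1), (NULL, id=4), (47, id=2), (48, id=11) …. Take first 1.
NULLS FIRST: NULL salary rows go before all non-NULL rows (among themselves ordered by id asc).

Mira | NULL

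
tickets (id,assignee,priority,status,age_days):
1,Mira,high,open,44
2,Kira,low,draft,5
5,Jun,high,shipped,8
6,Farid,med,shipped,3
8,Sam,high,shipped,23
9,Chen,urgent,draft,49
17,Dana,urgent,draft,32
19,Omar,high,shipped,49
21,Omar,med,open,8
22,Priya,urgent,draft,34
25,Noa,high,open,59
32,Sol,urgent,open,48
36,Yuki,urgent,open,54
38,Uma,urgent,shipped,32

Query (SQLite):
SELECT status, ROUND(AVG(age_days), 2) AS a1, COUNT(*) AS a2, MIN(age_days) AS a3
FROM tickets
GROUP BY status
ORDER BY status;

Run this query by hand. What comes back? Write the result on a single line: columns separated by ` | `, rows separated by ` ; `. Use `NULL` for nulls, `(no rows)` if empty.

Group tickets by status.
Per group compute: ROUND(AVG(age_days), 2), COUNT(*), MIN(age_days).
  draft: ids {2, 9, 17, 22} → ROUND(AVG(age_days), 2)=30, COUNT(*)=4, MIN(age_days)=5
  open: ids {1, 21, 25, 32, 36} → ROUND(AVG(age_days), 2)=42.6, COUNT(*)=5, MIN(age_days)=8
  shipped: ids {5, 6, 8, 19, 38} → ROUND(AVG(age_days), 2)=23, COUNT(*)=5, MIN(age_days)=3

draft | 30 | 4 | 5 ; open | 42.6 | 5 | 8 ; shipped | 23 | 5 | 3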